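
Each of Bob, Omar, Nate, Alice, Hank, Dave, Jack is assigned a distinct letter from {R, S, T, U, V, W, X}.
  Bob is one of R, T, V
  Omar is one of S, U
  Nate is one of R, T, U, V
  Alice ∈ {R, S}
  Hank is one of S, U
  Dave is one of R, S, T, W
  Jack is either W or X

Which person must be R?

Among the 7 variables, X fits only Jack (and all 7 values in {R, S, T, U, V, W, X} must be used), so Jack = X.
The 6 still-open variables together cover exactly {R, S, T, U, V, W} — 6 values for 6 variables — and W appears only in Dave's list, so Dave = W.
Omar and Hank share exactly the 2 values {S, U}; by pigeonhole those values go to them, so strike S, U from Nate, Alice.
So R goes to Alice.

Alice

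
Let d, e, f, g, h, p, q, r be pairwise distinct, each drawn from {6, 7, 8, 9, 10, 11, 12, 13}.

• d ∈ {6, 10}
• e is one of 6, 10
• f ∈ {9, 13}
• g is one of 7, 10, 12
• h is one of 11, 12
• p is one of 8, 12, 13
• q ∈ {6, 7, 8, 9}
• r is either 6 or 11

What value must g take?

d and e share exactly the 2 values {6, 10}; by pigeonhole those values go to them, so strike 6, 10 from g, q, r.
r must be 11 (only option left). Eliminate 11 elsewhere: h.
h has just one choice, so h = 12. Remove 12 from g, p.
So g = 7.

7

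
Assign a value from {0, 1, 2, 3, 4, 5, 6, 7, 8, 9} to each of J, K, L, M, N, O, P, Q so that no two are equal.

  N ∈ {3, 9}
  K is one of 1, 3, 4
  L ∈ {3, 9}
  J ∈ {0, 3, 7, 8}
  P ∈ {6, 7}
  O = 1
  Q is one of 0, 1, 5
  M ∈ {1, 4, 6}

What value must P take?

O's domain is down to {1}, so O = 1. Strike 1 from K, M, Q.
L and N share exactly the 2 values {3, 9}; by pigeonhole those values go to them, so strike 3, 9 from J, K.
K has just one choice, so K = 4. Strike 4 from M.
That leaves M = 6. So P can't be 6.
So P = 7.

7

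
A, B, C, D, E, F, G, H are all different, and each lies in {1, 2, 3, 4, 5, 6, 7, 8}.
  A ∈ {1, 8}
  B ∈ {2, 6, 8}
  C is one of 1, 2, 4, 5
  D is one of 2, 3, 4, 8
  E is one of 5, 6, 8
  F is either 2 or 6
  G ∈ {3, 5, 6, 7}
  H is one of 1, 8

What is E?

The 8 variables together cover exactly {1, 2, 3, 4, 5, 6, 7, 8} — 8 values for 8 variables — and 7 appears only in G's list, so G = 7.
Among the 7 still-open variables, 3 fits only D (and all 7 values in {1, 2, 3, 4, 5, 6, 8} must be used), so D = 3.
The 6 still-open variables together cover exactly {1, 2, 4, 5, 6, 8} — 6 values for 6 variables — and 4 appears only in C's list, so C = 4.
The 5 still-open variables together cover exactly {1, 2, 5, 6, 8} — 5 values for 5 variables — and 5 appears only in E's list, so E = 5.

5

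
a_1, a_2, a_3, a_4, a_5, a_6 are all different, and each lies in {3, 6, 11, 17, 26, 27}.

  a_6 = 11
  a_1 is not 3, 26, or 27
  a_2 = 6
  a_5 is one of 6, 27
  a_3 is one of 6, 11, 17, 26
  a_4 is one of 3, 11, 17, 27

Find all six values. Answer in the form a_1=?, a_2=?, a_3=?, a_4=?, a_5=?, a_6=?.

a_2 must be 6 (only option left). Strike 6 from a_1, a_3, a_5.
a_5 must be 27 (only option left). Eliminate 27 elsewhere: a_4.
a_6's domain is down to {11}, so a_6 = 11. Remove 11 from a_1, a_3, a_4.
a_1 must be 17 (only option left). Strike 17 from a_3, a_4.
a_3 has just one choice, so a_3 = 26.
a_4's domain is down to {3}, so a_4 = 3.

a_1=17, a_2=6, a_3=26, a_4=3, a_5=27, a_6=11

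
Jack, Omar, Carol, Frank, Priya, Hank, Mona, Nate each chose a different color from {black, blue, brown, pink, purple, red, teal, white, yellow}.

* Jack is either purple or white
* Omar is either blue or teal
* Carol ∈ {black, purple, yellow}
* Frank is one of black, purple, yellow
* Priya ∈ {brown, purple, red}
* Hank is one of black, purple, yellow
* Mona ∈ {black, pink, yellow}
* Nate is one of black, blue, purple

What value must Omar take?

teal

Carol, Frank, Hank share exactly the 3 values {black, purple, yellow}; by pigeonhole those values go to them, so strike black, purple, yellow from Jack, Priya, Mona, Nate.
Jack has just one choice, so Jack = white.
Mona has just one choice, so Mona = pink.
Nate's domain is down to {blue}, so Nate = blue. Eliminate blue elsewhere: Omar.
So Omar = teal.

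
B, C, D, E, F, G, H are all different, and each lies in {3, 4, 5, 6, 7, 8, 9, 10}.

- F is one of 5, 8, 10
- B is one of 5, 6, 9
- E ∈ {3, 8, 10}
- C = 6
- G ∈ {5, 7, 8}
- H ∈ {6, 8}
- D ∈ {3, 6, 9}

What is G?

7

C has just one choice, so C = 6. So B, D, H can't be 6.
H must be 8 (only option left). So E, F, G can't be 8.
Among the 5 still-open variables, 7 fits only G (and all 5 values in {3, 5, 7, 9, 10} must be used), so G = 7.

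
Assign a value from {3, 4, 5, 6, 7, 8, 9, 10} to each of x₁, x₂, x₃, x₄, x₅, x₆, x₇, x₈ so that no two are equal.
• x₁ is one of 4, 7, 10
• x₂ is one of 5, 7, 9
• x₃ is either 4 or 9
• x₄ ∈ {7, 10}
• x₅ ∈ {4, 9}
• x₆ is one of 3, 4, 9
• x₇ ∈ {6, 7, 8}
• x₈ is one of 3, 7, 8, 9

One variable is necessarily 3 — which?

The 8 variables together cover exactly {3, 4, 5, 6, 7, 8, 9, 10} — 8 values for 8 variables — and 5 appears only in x₂'s list, so x₂ = 5.
The 7 still-open variables draw from only 7 values {3, 4, 6, 7, 8, 9, 10}, so each is used; only x₇ can be 6, hence x₇ = 6.
The 6 still-open variables draw from only 6 values {3, 4, 7, 8, 9, 10}, so each is used; only x₈ can be 8, hence x₈ = 8.
The 5 still-open variables draw from only 5 values {3, 4, 7, 9, 10}, so each is used; only x₆ can be 3, hence x₆ = 3.

x₆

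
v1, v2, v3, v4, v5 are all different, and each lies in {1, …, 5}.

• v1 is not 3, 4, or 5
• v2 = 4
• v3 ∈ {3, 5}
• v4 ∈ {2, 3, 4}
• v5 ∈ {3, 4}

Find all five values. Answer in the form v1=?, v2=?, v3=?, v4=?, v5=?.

v1=1, v2=4, v3=5, v4=2, v5=3

v2 has just one choice, so v2 = 4. So v4, v5 can't be 4.
That leaves v5 = 3. So v3, v4 can't be 3.
That leaves v3 = 5.
That leaves v4 = 2. Remove 2 from v1.
v1 must be 1 (only option left).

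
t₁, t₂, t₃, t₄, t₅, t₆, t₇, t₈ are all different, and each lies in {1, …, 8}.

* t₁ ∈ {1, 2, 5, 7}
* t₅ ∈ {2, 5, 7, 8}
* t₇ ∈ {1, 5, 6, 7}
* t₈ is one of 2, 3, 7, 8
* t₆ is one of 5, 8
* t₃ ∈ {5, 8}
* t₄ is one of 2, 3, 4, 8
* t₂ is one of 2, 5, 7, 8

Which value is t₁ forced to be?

1

The 8 variables draw from only 8 values {1, 2, 3, 4, 5, 6, 7, 8}, so each is used; only t₄ can be 4, hence t₄ = 4.
The 7 still-open variables together cover exactly {1, 2, 3, 5, 6, 7, 8} — 7 values for 7 variables — and 3 appears only in t₈'s list, so t₈ = 3.
The 6 still-open variables together cover exactly {1, 2, 5, 6, 7, 8} — 6 values for 6 variables — and 6 appears only in t₇'s list, so t₇ = 6.
Among the 5 still-open variables, 1 fits only t₁ (and all 5 values in {1, 2, 5, 7, 8} must be used), so t₁ = 1.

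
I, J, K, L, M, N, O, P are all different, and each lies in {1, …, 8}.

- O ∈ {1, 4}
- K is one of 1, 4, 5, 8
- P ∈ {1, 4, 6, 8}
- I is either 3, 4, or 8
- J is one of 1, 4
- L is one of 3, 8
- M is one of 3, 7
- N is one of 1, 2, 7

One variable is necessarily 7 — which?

M

The 8 variables together cover exactly {1, 2, 3, 4, 5, 6, 7, 8} — 8 values for 8 variables — and 2 appears only in N's list, so N = 2.
The 7 still-open variables draw from only 7 values {1, 3, 4, 5, 6, 7, 8}, so each is used; only K can be 5, hence K = 5.
The 6 still-open variables together cover exactly {1, 3, 4, 6, 7, 8} — 6 values for 6 variables — and 6 appears only in P's list, so P = 6.
The 5 still-open variables draw from only 5 values {1, 3, 4, 7, 8}, so each is used; only M can be 7, hence M = 7.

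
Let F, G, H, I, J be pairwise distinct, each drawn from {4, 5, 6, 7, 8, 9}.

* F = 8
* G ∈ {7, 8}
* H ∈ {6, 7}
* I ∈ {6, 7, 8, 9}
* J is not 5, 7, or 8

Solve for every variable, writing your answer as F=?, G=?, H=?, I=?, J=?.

F must be 8 (only option left). So G, I can't be 8.
That leaves G = 7. Eliminate 7 elsewhere: H, I.
H must be 6 (only option left). So I, J can't be 6.
That leaves I = 9. So J can't be 9.
J has just one choice, so J = 4.

F=8, G=7, H=6, I=9, J=4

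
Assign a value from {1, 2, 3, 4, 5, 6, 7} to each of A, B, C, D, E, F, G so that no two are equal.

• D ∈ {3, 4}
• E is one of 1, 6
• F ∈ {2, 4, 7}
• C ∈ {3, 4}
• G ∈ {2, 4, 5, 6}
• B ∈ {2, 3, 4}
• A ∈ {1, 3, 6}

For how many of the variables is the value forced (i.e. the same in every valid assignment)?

Among the 7 variables, 5 fits only G (and all 7 values in {1, 2, 3, 4, 5, 6, 7} must be used), so G = 5.
The 6 still-open variables draw from only 6 values {1, 2, 3, 4, 6, 7}, so each is used; only F can be 7, hence F = 7.
The 5 still-open variables together cover exactly {1, 2, 3, 4, 6} — 5 values for 5 variables — and 2 appears only in B's list, so B = 2.
C and D share exactly the 2 values {3, 4}; by pigeonhole those values go to them, so strike 3, 4 from A.
Determined: B=2, F=7, G=5. The other variables each still have more than one consistent value. That makes 3.

3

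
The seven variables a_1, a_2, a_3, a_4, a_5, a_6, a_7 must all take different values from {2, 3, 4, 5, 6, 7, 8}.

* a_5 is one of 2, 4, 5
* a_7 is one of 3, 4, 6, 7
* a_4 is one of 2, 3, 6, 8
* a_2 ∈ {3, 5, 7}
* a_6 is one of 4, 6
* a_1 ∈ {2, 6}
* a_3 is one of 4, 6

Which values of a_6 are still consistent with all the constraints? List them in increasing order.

4, 6

The 7 variables together cover exactly {2, 3, 4, 5, 6, 7, 8} — 7 values for 7 variables — and 8 appears only in a_4's list, so a_4 = 8.
a_3 and a_6 share exactly the 2 values {4, 6}; by pigeonhole those values go to them, so strike 4, 6 from a_1, a_5, a_7.
a_1 must be 2 (only option left). Strike 2 from a_5.
a_5 must be 5 (only option left). Remove 5 from a_2.
No further eliminations apply; a_6 can still be any of 4, 6.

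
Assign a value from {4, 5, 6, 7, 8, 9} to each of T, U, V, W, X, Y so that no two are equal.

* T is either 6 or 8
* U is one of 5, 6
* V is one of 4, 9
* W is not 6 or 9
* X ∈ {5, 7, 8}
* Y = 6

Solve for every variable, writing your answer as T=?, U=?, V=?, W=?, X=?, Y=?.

Y's domain is down to {6}, so Y = 6. So T, U can't be 6.
T has just one choice, so T = 8. Eliminate 8 elsewhere: W, X.
U has just one choice, so U = 5. So W, X can't be 5.
X must be 7 (only option left). Strike 7 from W.
W's domain is down to {4}, so W = 4. Eliminate 4 elsewhere: V.
That leaves V = 9.

T=8, U=5, V=9, W=4, X=7, Y=6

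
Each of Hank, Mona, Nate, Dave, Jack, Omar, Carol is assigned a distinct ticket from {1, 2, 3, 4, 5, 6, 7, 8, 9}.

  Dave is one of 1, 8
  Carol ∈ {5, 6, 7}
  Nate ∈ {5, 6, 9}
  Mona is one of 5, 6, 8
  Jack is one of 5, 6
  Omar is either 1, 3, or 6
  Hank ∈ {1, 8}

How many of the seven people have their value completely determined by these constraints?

3

The 7 variables draw from only 7 values {1, 3, 5, 6, 7, 8, 9}, so each is used; only Omar can be 3, hence Omar = 3.
The 6 still-open variables draw from only 6 values {1, 5, 6, 7, 8, 9}, so each is used; only Carol can be 7, hence Carol = 7.
The 5 still-open variables together cover exactly {1, 5, 6, 8, 9} — 5 values for 5 variables — and 9 appears only in Nate's list, so Nate = 9.
Hank and Dave share exactly the 2 values {1, 8}; by pigeonhole those values go to them, so strike 1, 8 from Mona.
Determined: Nate=9, Omar=3, Carol=7. The other people each still have more than one consistent value. That makes 3.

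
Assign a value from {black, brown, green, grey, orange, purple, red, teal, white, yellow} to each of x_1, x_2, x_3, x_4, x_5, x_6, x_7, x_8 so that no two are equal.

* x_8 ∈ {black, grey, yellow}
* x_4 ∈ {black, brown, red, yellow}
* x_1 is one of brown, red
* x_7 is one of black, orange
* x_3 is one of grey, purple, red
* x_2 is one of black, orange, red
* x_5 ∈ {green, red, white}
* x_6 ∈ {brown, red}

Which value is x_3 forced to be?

x_1 and x_6 between them cover only {brown, red} — a naked pair. Remove those values from x_2, x_3, x_4, x_5.
The 2 variables x_2 and x_7 are confined to {black, orange}, which locks those values in; drop them from x_4, x_8.
x_4 must be yellow (only option left). Eliminate yellow elsewhere: x_8.
That leaves x_8 = grey. So x_3 can't be grey.
So x_3 = purple.

purple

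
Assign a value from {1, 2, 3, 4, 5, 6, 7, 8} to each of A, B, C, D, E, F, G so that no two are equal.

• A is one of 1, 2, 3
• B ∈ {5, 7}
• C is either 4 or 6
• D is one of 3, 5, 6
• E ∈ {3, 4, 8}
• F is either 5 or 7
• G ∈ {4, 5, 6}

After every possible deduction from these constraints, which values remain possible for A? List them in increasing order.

1, 2

B and F share exactly the 2 values {5, 7}; by pigeonhole those values go to them, so strike 5, 7 from D, G.
C and G share exactly the 2 values {4, 6}; by pigeonhole those values go to them, so strike 4, 6 from D, E.
That leaves D = 3. So A, E can't be 3.
E has just one choice, so E = 8.
No further eliminations apply; A can still be any of 1, 2.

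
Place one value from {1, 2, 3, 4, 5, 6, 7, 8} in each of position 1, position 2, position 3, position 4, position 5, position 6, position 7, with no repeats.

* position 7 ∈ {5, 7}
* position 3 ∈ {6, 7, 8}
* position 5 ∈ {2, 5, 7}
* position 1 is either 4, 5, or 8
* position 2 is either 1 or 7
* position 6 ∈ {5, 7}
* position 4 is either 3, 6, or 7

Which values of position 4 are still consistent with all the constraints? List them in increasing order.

position 6 and position 7 share exactly the 2 values {5, 7}; by pigeonhole those values go to them, so strike 5, 7 from position 1, position 2, position 3, position 4, position 5.
That leaves position 2 = 1.
That leaves position 5 = 2.
No further eliminations apply; position 4 can still be any of 3, 6.

3, 6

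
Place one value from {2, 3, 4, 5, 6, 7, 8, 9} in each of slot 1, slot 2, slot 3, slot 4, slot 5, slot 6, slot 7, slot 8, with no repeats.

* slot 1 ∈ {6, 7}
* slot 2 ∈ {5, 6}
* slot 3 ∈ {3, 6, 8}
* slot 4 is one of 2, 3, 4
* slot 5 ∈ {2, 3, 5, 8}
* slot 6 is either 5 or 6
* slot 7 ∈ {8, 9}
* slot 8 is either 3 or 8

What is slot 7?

9

Among the 8 variables, 4 fits only slot 4 (and all 8 values in {2, 3, 4, 5, 6, 7, 8, 9} must be used), so slot 4 = 4.
The 7 still-open variables together cover exactly {2, 3, 5, 6, 7, 8, 9} — 7 values for 7 variables — and 2 appears only in slot 5's list, so slot 5 = 2.
Among the 6 still-open variables, 7 fits only slot 1 (and all 6 values in {3, 5, 6, 7, 8, 9} must be used), so slot 1 = 7.
The 5 still-open variables draw from only 5 values {3, 5, 6, 8, 9}, so each is used; only slot 7 can be 9, hence slot 7 = 9.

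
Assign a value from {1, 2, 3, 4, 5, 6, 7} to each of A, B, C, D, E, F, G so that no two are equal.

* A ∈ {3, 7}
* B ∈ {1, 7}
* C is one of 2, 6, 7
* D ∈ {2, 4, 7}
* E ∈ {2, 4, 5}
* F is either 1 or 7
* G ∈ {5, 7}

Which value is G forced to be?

5

Among the 7 variables, 3 fits only A (and all 7 values in {1, 2, 3, 4, 5, 6, 7} must be used), so A = 3.
Among the 6 still-open variables, 6 fits only C (and all 6 values in {1, 2, 4, 5, 6, 7} must be used), so C = 6.
B and F share exactly the 2 values {1, 7}; by pigeonhole those values go to them, so strike 1, 7 from D, G.
So G = 5.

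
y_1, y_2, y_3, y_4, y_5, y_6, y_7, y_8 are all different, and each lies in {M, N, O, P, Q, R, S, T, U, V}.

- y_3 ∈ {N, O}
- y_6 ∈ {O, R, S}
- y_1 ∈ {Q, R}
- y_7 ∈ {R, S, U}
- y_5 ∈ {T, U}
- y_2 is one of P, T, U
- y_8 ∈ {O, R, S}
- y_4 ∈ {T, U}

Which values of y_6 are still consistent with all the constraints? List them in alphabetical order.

Among the 8 variables, N fits only y_3 (and all 8 values in {N, O, P, Q, R, S, T, U} must be used), so y_3 = N.
The 7 still-open variables draw from only 7 values {O, P, Q, R, S, T, U}, so each is used; only y_2 can be P, hence y_2 = P.
The 6 still-open variables together cover exactly {O, Q, R, S, T, U} — 6 values for 6 variables — and Q appears only in y_1's list, so y_1 = Q.
y_4 and y_5 share exactly the 2 values {T, U}; by pigeonhole those values go to them, so strike T, U from y_7.
No further eliminations apply; y_6 can still be any of O, R, S.

O, R, S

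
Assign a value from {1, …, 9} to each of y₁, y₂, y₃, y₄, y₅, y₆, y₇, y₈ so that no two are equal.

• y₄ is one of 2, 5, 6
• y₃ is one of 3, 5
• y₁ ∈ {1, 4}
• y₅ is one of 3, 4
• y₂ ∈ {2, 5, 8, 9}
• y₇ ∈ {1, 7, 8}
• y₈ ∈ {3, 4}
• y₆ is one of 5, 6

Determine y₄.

2

The 2 variables y₅ and y₈ are confined to {3, 4}, which locks those values in; drop them from y₁, y₃.
That leaves y₁ = 1. So y₇ can't be 1.
y₃'s domain is down to {5}, so y₃ = 5. Eliminate 5 elsewhere: y₂, y₄, y₆.
That leaves y₆ = 6. Eliminate 6 elsewhere: y₄.
So y₄ = 2.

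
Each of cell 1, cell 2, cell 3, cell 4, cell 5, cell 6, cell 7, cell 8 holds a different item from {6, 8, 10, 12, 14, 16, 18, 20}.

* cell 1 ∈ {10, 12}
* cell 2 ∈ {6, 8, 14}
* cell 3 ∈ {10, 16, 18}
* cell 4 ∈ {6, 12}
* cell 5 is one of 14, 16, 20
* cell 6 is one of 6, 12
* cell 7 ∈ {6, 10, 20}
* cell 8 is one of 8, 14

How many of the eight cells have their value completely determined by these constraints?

The 8 variables together cover exactly {6, 8, 10, 12, 14, 16, 18, 20} — 8 values for 8 variables — and 18 appears only in cell 3's list, so cell 3 = 18.
Among the 7 still-open variables, 16 fits only cell 5 (and all 7 values in {6, 8, 10, 12, 14, 16, 20} must be used), so cell 5 = 16.
The 6 still-open variables together cover exactly {6, 8, 10, 12, 14, 20} — 6 values for 6 variables — and 20 appears only in cell 7's list, so cell 7 = 20.
The 5 still-open variables together cover exactly {6, 8, 10, 12, 14} — 5 values for 5 variables — and 10 appears only in cell 1's list, so cell 1 = 10.
The 2 variables cell 4 and cell 6 are confined to {6, 12}, which locks those values in; drop them from cell 2.
Determined: cell 1=10, cell 3=18, cell 5=16, cell 7=20. The other cells each still have more than one consistent value. That makes 4.

4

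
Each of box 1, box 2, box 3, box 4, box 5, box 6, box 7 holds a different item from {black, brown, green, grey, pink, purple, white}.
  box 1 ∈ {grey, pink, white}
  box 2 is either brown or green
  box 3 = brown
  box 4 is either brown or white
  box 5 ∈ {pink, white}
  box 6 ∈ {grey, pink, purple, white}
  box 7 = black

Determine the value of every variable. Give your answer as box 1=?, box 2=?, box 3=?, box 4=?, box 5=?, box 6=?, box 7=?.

box 1=grey, box 2=green, box 3=brown, box 4=white, box 5=pink, box 6=purple, box 7=black

box 3 has just one choice, so box 3 = brown. Remove brown from box 2, box 4.
That leaves box 4 = white. Remove white from box 1, box 5, box 6.
box 5 must be pink (only option left). Strike pink from box 1, box 6.
box 7 must be black (only option left).
That leaves box 1 = grey. Eliminate grey elsewhere: box 6.
That leaves box 2 = green.
box 6 has just one choice, so box 6 = purple.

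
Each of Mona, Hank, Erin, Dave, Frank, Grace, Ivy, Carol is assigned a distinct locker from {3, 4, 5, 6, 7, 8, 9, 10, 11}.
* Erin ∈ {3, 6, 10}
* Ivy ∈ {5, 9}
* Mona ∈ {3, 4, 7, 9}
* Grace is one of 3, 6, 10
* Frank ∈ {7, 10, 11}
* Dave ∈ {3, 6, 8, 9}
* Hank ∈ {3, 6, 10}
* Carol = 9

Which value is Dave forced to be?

8

Carol has just one choice, so Carol = 9. Eliminate 9 elsewhere: Mona, Dave, Ivy.
That leaves Ivy = 5.
The 3 variables Hank, Erin, Grace are confined to {3, 6, 10}, which locks those values in; drop them from Mona, Dave, Frank.
So Dave = 8.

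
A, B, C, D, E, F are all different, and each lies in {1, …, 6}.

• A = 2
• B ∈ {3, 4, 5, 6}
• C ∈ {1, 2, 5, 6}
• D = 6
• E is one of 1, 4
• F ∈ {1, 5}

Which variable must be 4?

A must be 2 (only option left). Remove 2 from C.
D has just one choice, so D = 6. So B, C can't be 6.
The 4 still-open variables draw from only 4 values {1, 3, 4, 5}, so each is used; only B can be 3, hence B = 3.
Among the 3 still-open variables, 4 fits only E (and all 3 values in {1, 4, 5} must be used), so E = 4.

E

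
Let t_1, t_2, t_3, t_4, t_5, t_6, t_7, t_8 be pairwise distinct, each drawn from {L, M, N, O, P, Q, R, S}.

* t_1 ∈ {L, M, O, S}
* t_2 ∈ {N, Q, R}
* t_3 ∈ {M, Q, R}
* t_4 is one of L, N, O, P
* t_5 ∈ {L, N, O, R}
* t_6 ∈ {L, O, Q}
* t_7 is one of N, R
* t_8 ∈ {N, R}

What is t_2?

The 8 variables draw from only 8 values {L, M, N, O, P, Q, R, S}, so each is used; only t_4 can be P, hence t_4 = P.
The 7 still-open variables together cover exactly {L, M, N, O, Q, R, S} — 7 values for 7 variables — and S appears only in t_1's list, so t_1 = S.
Among the 6 still-open variables, M fits only t_3 (and all 6 values in {L, M, N, O, Q, R} must be used), so t_3 = M.
t_7 and t_8 between them cover only {N, R} — a naked pair. Remove those values from t_2, t_5.
So t_2 = Q.

Q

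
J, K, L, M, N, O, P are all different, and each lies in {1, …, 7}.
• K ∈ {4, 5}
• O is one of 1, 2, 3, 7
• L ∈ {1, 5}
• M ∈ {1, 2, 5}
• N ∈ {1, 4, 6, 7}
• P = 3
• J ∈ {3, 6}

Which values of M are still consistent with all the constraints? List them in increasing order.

P must be 3 (only option left). Eliminate 3 elsewhere: J, O.
J must be 6 (only option left). So N can't be 6.
No further eliminations apply; M can still be any of 1, 2, 5.

1, 2, 5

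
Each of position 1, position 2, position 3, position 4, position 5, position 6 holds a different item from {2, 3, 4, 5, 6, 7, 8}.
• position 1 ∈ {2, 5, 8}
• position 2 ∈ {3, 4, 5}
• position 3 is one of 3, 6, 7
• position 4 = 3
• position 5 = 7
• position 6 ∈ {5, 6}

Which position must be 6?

position 3

position 4 must be 3 (only option left). Remove 3 from position 2, position 3.
position 5 has just one choice, so position 5 = 7. So position 3 can't be 7.
So 6 goes to position 3.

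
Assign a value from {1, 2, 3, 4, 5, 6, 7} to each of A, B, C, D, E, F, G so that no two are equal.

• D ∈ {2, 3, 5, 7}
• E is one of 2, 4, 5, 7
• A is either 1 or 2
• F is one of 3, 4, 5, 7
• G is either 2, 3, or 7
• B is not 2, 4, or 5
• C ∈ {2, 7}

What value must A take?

Among the 7 variables, 6 fits only B (and all 7 values in {1, 2, 3, 4, 5, 6, 7} must be used), so B = 6.
The 6 still-open variables draw from only 6 values {1, 2, 3, 4, 5, 7}, so each is used; only A can be 1, hence A = 1.

1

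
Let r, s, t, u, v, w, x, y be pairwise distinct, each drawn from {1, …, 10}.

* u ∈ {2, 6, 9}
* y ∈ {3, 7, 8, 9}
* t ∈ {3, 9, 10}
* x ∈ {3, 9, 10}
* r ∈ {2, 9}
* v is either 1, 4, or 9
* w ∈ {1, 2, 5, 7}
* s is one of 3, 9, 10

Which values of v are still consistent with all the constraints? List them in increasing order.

1, 4

s, t, x between them cover only {3, 9, 10} — a naked triple. Remove those values from r, u, v, y.
r has just one choice, so r = 2. So u, w can't be 2.
u must be 6 (only option left).
No further eliminations apply; v can still be any of 1, 4.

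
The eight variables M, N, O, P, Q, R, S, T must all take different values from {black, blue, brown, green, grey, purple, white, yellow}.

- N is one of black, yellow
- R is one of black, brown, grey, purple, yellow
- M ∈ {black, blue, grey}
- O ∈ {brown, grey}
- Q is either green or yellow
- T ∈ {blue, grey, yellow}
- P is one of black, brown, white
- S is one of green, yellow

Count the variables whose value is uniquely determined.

The 8 variables draw from only 8 values {black, blue, brown, green, grey, purple, white, yellow}, so each is used; only R can be purple, hence R = purple.
The 7 still-open variables draw from only 7 values {black, blue, brown, green, grey, white, yellow}, so each is used; only P can be white, hence P = white.
Among the 6 still-open variables, brown fits only O (and all 6 values in {black, blue, brown, green, grey, yellow} must be used), so O = brown.
Q and S share exactly the 2 values {green, yellow}; by pigeonhole those values go to them, so strike green, yellow from N, T.
N must be black (only option left). Remove black from M.
Determined: N=black, O=brown, P=white, R=purple. The other variables each still have more than one consistent value. That makes 4.

4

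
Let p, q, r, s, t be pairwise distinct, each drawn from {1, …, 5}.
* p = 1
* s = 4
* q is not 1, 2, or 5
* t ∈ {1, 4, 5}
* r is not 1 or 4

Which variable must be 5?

t

p must be 1 (only option left). Eliminate 1 elsewhere: t.
s's domain is down to {4}, so s = 4. Eliminate 4 elsewhere: q, t.
So 5 goes to t.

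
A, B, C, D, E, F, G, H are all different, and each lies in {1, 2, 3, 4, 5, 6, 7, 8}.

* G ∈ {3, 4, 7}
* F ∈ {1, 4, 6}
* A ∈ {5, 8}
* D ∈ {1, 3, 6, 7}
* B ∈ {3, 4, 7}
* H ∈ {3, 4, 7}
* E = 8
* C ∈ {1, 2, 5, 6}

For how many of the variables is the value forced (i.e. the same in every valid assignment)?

E's domain is down to {8}, so E = 8. So A can't be 8.
A has just one choice, so A = 5. So C can't be 5.
The 6 still-open variables draw from only 6 values {1, 2, 3, 4, 6, 7}, so each is used; only C can be 2, hence C = 2.
B, G, H between them cover only {3, 4, 7} — a naked triple. Remove those values from D, F.
Determined: A=5, C=2, E=8. The other variables each still have more than one consistent value. That makes 3.

3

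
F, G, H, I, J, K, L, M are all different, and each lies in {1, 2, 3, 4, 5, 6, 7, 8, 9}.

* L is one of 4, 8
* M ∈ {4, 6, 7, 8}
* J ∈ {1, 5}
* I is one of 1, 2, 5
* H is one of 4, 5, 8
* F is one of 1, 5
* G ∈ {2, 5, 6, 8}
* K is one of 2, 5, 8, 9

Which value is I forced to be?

2

Among the 8 variables, 7 fits only M (and all 8 values in {1, 2, 4, 5, 6, 7, 8, 9} must be used), so M = 7.
The 7 still-open variables draw from only 7 values {1, 2, 4, 5, 6, 8, 9}, so each is used; only G can be 6, hence G = 6.
Among the 6 still-open variables, 9 fits only K (and all 6 values in {1, 2, 4, 5, 8, 9} must be used), so K = 9.
The 5 still-open variables together cover exactly {1, 2, 4, 5, 8} — 5 values for 5 variables — and 2 appears only in I's list, so I = 2.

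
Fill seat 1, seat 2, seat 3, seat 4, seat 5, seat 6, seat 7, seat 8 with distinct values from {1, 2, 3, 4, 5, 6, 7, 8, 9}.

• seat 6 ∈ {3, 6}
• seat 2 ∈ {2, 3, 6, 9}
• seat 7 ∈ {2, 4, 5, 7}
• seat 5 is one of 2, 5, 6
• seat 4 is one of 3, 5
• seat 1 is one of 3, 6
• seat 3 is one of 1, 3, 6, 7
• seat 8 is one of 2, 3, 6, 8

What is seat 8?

8

seat 1 and seat 6 between them cover only {3, 6} — a naked pair. Remove those values from seat 2, seat 3, seat 4, seat 5, seat 8.
That leaves seat 4 = 5. Strike 5 from seat 5, seat 7.
That leaves seat 5 = 2. Remove 2 from seat 2, seat 7, seat 8.
So seat 8 = 8.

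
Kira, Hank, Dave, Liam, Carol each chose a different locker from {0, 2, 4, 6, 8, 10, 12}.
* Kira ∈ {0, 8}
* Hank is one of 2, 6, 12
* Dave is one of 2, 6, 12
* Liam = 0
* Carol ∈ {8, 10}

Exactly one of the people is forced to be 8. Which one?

Kira

Liam has just one choice, so Liam = 0. Strike 0 from Kira.
So 8 goes to Kira.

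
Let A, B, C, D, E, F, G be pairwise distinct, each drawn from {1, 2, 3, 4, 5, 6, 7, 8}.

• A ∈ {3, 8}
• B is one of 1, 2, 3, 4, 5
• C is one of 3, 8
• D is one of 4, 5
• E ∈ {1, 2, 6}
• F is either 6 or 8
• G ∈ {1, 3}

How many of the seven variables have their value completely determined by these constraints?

A and C share exactly the 2 values {3, 8}; by pigeonhole those values go to them, so strike 3, 8 from B, F, G.
F has just one choice, so F = 6. Strike 6 from E.
That leaves G = 1. Remove 1 from B, E.
E must be 2 (only option left). Remove 2 from B.
Determined: E=2, F=6, G=1. The other variables each still have more than one consistent value. That makes 3.

3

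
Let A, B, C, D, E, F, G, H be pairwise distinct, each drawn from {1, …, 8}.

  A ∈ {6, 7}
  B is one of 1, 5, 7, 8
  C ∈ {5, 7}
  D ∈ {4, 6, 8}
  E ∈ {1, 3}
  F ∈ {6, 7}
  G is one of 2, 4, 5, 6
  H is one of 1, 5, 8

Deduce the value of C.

The 8 variables draw from only 8 values {1, 2, 3, 4, 5, 6, 7, 8}, so each is used; only G can be 2, hence G = 2.
The 7 still-open variables together cover exactly {1, 3, 4, 5, 6, 7, 8} — 7 values for 7 variables — and 3 appears only in E's list, so E = 3.
Among the 6 still-open variables, 4 fits only D (and all 6 values in {1, 4, 5, 6, 7, 8} must be used), so D = 4.
The 2 variables A and F are confined to {6, 7}, which locks those values in; drop them from B, C.
So C = 5.

5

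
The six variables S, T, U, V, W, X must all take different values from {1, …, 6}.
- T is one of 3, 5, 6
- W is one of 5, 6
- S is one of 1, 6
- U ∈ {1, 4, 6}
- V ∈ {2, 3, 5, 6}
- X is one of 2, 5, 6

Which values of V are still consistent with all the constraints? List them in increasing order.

The 6 variables draw from only 6 values {1, 2, 3, 4, 5, 6}, so each is used; only U can be 4, hence U = 4.
The 5 still-open variables draw from only 5 values {1, 2, 3, 5, 6}, so each is used; only S can be 1, hence S = 1.
No further eliminations apply; V can still be any of 2, 3, 5, 6.

2, 3, 5, 6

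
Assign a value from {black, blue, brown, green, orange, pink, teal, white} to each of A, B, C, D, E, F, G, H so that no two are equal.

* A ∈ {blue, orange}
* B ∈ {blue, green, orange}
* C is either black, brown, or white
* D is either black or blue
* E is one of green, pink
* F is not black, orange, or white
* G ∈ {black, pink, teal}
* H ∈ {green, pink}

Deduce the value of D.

black

Among the 8 variables, white fits only C (and all 8 values in {black, blue, brown, green, orange, pink, teal, white} must be used), so C = white.
The 7 still-open variables draw from only 7 values {black, blue, brown, green, orange, pink, teal}, so each is used; only F can be brown, hence F = brown.
The 6 still-open variables draw from only 6 values {black, blue, green, orange, pink, teal}, so each is used; only G can be teal, hence G = teal.
The 5 still-open variables draw from only 5 values {black, blue, green, orange, pink}, so each is used; only D can be black, hence D = black.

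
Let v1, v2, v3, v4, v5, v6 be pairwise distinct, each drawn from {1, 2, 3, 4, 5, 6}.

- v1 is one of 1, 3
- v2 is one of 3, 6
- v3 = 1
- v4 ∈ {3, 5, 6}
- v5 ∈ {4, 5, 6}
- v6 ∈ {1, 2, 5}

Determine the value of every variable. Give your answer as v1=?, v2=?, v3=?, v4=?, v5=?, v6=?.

v3's domain is down to {1}, so v3 = 1. Strike 1 from v1, v6.
v1's domain is down to {3}, so v1 = 3. Eliminate 3 elsewhere: v2, v4.
That leaves v2 = 6. Remove 6 from v4, v5.
v4 has just one choice, so v4 = 5. Strike 5 from v5, v6.
v5 has just one choice, so v5 = 4.
v6 has just one choice, so v6 = 2.

v1=3, v2=6, v3=1, v4=5, v5=4, v6=2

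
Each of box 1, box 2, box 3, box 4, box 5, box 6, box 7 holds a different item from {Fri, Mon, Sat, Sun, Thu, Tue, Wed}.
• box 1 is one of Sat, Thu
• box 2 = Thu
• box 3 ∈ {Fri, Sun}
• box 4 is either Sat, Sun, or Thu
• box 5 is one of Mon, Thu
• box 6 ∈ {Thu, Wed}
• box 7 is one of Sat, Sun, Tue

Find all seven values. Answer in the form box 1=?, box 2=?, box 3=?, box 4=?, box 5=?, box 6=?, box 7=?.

box 2's domain is down to {Thu}, so box 2 = Thu. So box 1, box 4, box 5, box 6 can't be Thu.
That leaves box 5 = Mon.
box 6's domain is down to {Wed}, so box 6 = Wed.
box 1's domain is down to {Sat}, so box 1 = Sat. Eliminate Sat elsewhere: box 4, box 7.
box 4 must be Sun (only option left). Remove Sun from box 3, box 7.
box 7's domain is down to {Tue}, so box 7 = Tue.
box 3 must be Fri (only option left).

box 1=Sat, box 2=Thu, box 3=Fri, box 4=Sun, box 5=Mon, box 6=Wed, box 7=Tue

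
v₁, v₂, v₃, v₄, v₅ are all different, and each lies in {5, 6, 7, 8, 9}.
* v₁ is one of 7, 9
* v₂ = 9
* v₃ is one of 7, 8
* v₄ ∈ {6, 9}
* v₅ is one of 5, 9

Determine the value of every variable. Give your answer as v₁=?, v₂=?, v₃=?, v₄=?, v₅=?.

v₁=7, v₂=9, v₃=8, v₄=6, v₅=5

v₂ has just one choice, so v₂ = 9. So v₁, v₄, v₅ can't be 9.
v₄ must be 6 (only option left).
v₅ must be 5 (only option left).
v₁'s domain is down to {7}, so v₁ = 7. So v₃ can't be 7.
That leaves v₃ = 8.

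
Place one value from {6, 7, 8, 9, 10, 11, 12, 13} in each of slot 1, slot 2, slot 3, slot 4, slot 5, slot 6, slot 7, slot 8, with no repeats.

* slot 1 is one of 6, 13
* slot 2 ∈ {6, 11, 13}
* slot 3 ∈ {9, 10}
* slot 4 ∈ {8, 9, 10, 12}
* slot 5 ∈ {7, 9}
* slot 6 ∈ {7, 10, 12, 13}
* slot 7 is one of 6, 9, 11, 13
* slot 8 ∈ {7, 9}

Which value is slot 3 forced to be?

The 8 variables draw from only 8 values {6, 7, 8, 9, 10, 11, 12, 13}, so each is used; only slot 4 can be 8, hence slot 4 = 8.
The 7 still-open variables draw from only 7 values {6, 7, 9, 10, 11, 12, 13}, so each is used; only slot 6 can be 12, hence slot 6 = 12.
The 6 still-open variables together cover exactly {6, 7, 9, 10, 11, 13} — 6 values for 6 variables — and 10 appears only in slot 3's list, so slot 3 = 10.

10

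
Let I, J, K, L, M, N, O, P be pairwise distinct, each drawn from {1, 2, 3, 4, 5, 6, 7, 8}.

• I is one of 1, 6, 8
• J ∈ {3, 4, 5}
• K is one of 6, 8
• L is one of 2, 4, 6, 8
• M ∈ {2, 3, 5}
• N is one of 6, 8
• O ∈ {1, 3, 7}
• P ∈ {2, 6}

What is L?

Among the 8 variables, 7 fits only O (and all 8 values in {1, 2, 3, 4, 5, 6, 7, 8} must be used), so O = 7.
The 7 still-open variables together cover exactly {1, 2, 3, 4, 5, 6, 8} — 7 values for 7 variables — and 1 appears only in I's list, so I = 1.
K and N between them cover only {6, 8} — a naked pair. Remove those values from L, P.
That leaves P = 2. So L, M can't be 2.
So L = 4.

4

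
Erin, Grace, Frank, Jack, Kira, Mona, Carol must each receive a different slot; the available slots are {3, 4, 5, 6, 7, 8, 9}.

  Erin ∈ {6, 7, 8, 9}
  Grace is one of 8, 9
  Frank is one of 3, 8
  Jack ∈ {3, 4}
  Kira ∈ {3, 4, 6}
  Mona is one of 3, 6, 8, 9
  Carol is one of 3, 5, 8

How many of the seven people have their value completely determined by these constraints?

2

The 7 variables together cover exactly {3, 4, 5, 6, 7, 8, 9} — 7 values for 7 variables — and 5 appears only in Carol's list, so Carol = 5.
The 6 still-open variables together cover exactly {3, 4, 6, 7, 8, 9} — 6 values for 6 variables — and 7 appears only in Erin's list, so Erin = 7.
Determined: Erin=7, Carol=5. The other people each still have more than one consistent value. That makes 2.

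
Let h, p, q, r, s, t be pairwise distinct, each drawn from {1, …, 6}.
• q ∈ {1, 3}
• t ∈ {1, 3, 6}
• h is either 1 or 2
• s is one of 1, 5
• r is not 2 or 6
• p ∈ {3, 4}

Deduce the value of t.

6

Among the 6 variables, 2 fits only h (and all 6 values in {1, 2, 3, 4, 5, 6} must be used), so h = 2.
The 5 still-open variables together cover exactly {1, 3, 4, 5, 6} — 5 values for 5 variables — and 6 appears only in t's list, so t = 6.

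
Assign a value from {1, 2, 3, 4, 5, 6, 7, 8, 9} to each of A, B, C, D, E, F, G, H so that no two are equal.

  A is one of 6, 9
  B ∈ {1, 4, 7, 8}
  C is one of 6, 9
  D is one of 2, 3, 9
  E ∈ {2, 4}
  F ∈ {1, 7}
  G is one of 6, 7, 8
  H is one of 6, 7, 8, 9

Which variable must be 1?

The 8 variables together cover exactly {1, 2, 3, 4, 6, 7, 8, 9} — 8 values for 8 variables — and 3 appears only in D's list, so D = 3.
The 7 still-open variables draw from only 7 values {1, 2, 4, 6, 7, 8, 9}, so each is used; only E can be 2, hence E = 2.
The 6 still-open variables draw from only 6 values {1, 4, 6, 7, 8, 9}, so each is used; only B can be 4, hence B = 4.
The 5 still-open variables together cover exactly {1, 6, 7, 8, 9} — 5 values for 5 variables — and 1 appears only in F's list, so F = 1.

F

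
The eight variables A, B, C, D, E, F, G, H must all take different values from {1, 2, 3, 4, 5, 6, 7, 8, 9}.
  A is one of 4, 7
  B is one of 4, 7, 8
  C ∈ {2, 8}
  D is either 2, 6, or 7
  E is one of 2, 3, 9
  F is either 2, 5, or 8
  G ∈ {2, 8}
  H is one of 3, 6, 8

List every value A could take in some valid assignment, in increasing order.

Among the 8 variables, 5 fits only F (and all 8 values in {2, 3, 4, 5, 6, 7, 8, 9} must be used), so F = 5.
The 7 still-open variables draw from only 7 values {2, 3, 4, 6, 7, 8, 9}, so each is used; only E can be 9, hence E = 9.
Among the 6 still-open variables, 3 fits only H (and all 6 values in {2, 3, 4, 6, 7, 8} must be used), so H = 3.
Among the 5 still-open variables, 6 fits only D (and all 5 values in {2, 4, 6, 7, 8} must be used), so D = 6.
C and G share exactly the 2 values {2, 8}; by pigeonhole those values go to them, so strike 2, 8 from B.
No further eliminations apply; A can still be any of 4, 7.

4, 7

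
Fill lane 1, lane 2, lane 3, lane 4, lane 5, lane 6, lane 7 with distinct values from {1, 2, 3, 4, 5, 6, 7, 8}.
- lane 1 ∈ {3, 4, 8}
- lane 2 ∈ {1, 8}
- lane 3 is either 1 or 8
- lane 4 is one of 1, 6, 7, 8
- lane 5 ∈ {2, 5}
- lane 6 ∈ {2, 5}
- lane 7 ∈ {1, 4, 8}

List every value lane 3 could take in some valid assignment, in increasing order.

1, 8

lane 2 and lane 3 share exactly the 2 values {1, 8}; by pigeonhole those values go to them, so strike 1, 8 from lane 1, lane 4, lane 7.
That leaves lane 7 = 4. So lane 1 can't be 4.
That leaves lane 1 = 3.
No further eliminations apply; lane 3 can still be any of 1, 8.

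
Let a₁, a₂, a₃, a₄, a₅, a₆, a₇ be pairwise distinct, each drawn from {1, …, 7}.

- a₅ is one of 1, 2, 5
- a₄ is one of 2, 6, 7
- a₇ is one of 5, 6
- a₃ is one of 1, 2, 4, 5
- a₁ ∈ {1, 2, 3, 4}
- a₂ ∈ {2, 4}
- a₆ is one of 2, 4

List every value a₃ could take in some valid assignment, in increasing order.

1, 5

The 7 variables together cover exactly {1, 2, 3, 4, 5, 6, 7} — 7 values for 7 variables — and 3 appears only in a₁'s list, so a₁ = 3.
The 6 still-open variables draw from only 6 values {1, 2, 4, 5, 6, 7}, so each is used; only a₄ can be 7, hence a₄ = 7.
The 5 still-open variables together cover exactly {1, 2, 4, 5, 6} — 5 values for 5 variables — and 6 appears only in a₇'s list, so a₇ = 6.
a₂ and a₆ share exactly the 2 values {2, 4}; by pigeonhole those values go to them, so strike 2, 4 from a₃, a₅.
No further eliminations apply; a₃ can still be any of 1, 5.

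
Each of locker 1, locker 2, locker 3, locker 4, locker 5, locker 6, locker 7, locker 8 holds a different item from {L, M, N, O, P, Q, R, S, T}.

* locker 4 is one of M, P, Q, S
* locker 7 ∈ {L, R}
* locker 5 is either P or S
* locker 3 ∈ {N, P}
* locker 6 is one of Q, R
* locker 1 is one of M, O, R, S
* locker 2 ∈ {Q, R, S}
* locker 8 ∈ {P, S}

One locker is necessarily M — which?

locker 4

The 8 variables draw from only 8 values {L, M, N, O, P, Q, R, S}, so each is used; only locker 7 can be L, hence locker 7 = L.
Among the 7 still-open variables, N fits only locker 3 (and all 7 values in {M, N, O, P, Q, R, S} must be used), so locker 3 = N.
Among the 6 still-open variables, O fits only locker 1 (and all 6 values in {M, O, P, Q, R, S} must be used), so locker 1 = O.
Among the 5 still-open variables, M fits only locker 4 (and all 5 values in {M, P, Q, R, S} must be used), so locker 4 = M.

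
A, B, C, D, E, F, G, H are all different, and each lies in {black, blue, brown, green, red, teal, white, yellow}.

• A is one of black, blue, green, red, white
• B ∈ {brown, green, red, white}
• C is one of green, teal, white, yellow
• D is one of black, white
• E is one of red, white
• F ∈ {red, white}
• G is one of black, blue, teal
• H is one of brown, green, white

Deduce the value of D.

black

Among the 8 variables, yellow fits only C (and all 8 values in {black, blue, brown, green, red, teal, white, yellow} must be used), so C = yellow.
The 7 still-open variables together cover exactly {black, blue, brown, green, red, teal, white} — 7 values for 7 variables — and teal appears only in G's list, so G = teal.
Among the 6 still-open variables, blue fits only A (and all 6 values in {black, blue, brown, green, red, white} must be used), so A = blue.
Among the 5 still-open variables, black fits only D (and all 5 values in {black, brown, green, red, white} must be used), so D = black.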